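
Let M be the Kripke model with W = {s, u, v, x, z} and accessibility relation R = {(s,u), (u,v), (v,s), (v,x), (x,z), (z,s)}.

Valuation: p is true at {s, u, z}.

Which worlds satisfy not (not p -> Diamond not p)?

s: not p -> Diamond not p is T. ✗
u: not p -> Diamond not p is T. ✗
v: not p -> Diamond not p is T. ✗
x: not p -> Diamond not p is F. ✓
z: not p -> Diamond not p is T. ✗

{x}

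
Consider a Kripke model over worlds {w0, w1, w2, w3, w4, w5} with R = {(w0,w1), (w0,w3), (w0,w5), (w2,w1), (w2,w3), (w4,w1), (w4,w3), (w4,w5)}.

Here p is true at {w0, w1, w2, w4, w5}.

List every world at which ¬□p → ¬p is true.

w0: ¬□p is T, ¬p is F. ✗
w1: ¬□p is F, ¬p is F. ✓
w2: ¬□p is T, ¬p is F. ✗
w3: ¬□p is F, ¬p is T. ✓
w4: ¬□p is T, ¬p is F. ✗
w5: ¬□p is F, ¬p is F. ✓

{w1, w3, w5}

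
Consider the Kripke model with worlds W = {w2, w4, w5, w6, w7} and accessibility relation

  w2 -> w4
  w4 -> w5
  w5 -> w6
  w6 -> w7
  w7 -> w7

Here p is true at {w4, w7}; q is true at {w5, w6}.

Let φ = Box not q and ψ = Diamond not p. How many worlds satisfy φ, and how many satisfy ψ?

3 and 2

For Box not q:
w2: successors {w4}; not q there: w4:T. ✓
w4: successors {w5}; not q there: w5:F. ✗
w5: successors {w6}; not q there: w6:F. ✗
w6: successors {w7}; not q there: w7:T. ✓
w7: successors {w7}; not q there: w7:T. ✓
— 3 worlds.
For Diamond not p:
w2: successors {w4}; not p there: w4:F. ✗
w4: successors {w5}; not p there: w5:T. ✓
w5: successors {w6}; not p there: w6:T. ✓
w6: successors {w7}; not p there: w7:F. ✗
w7: successors {w7}; not p there: w7:F. ✗
— 2 worlds.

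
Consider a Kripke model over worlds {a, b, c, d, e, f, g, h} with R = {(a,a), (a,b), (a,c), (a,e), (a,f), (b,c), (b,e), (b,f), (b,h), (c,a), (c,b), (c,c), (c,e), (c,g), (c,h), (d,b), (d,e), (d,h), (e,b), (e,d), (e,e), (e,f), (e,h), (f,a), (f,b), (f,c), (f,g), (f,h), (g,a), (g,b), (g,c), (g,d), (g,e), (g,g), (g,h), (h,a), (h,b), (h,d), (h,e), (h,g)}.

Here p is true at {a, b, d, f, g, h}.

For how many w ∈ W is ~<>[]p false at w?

0

a: <>[]p is F. ✓
b: <>[]p is F. ✓
c: <>[]p is F. ✓
d: <>[]p is F. ✓
e: <>[]p is F. ✓
f: <>[]p is F. ✓
g: <>[]p is F. ✓
h: <>[]p is F. ✓
Satisfying worlds: {a, b, c, d, e, f, g, h}.
So ~<>[]p fails at the other 0 worlds.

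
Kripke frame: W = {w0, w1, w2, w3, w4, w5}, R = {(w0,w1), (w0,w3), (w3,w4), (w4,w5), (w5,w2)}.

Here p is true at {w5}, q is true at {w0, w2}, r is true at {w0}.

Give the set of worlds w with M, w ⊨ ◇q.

{w5}

w0: successors {w1, w3}; q there: w1:F, w3:F. ✗
w1: no successors, so ◇q fails. ✗
w2: no successors, so ◇q fails. ✗
w3: successors {w4}; q there: w4:F. ✗
w4: successors {w5}; q there: w5:F. ✗
w5: successors {w2}; q there: w2:T. ✓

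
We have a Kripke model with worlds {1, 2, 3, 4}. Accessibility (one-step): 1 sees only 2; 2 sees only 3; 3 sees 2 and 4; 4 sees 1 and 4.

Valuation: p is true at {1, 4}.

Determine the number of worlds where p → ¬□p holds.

3

1: p is T, ¬□p is T. ✓
2: p is F, ¬□p is T. ✓
3: p is F, ¬□p is T. ✓
4: p is T, ¬□p is F. ✗
Satisfying worlds: {1, 2, 3}.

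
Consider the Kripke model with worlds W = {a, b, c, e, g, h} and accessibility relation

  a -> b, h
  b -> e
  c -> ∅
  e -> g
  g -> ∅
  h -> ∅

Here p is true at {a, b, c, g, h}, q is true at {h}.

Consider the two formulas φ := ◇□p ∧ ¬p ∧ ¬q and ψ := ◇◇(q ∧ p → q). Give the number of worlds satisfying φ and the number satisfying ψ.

1 and 2

For ◇□p ∧ ¬p ∧ ¬q:
a: ◇□p is T, ¬p ∧ ¬q is F. ✗
b: ◇□p is T, ¬p ∧ ¬q is F. ✗
c: ◇□p is F, ¬p ∧ ¬q is F. ✗
e: ◇□p is T, ¬p ∧ ¬q is T. ✓
g: ◇□p is F, ¬p ∧ ¬q is F. ✗
h: ◇□p is F, ¬p ∧ ¬q is F. ✗
— 1 world.
For ◇◇(q ∧ p → q):
a: successors {b, h}; ◇(q ∧ p → q) there: b:T, h:F. ✓
b: successors {e}; ◇(q ∧ p → q) there: e:T. ✓
c: no successors, so ◇◇(q ∧ p → q) fails. ✗
e: successors {g}; ◇(q ∧ p → q) there: g:F. ✗
g: no successors, so ◇◇(q ∧ p → q) fails. ✗
h: no successors, so ◇◇(q ∧ p → q) fails. ✗
— 2 worlds.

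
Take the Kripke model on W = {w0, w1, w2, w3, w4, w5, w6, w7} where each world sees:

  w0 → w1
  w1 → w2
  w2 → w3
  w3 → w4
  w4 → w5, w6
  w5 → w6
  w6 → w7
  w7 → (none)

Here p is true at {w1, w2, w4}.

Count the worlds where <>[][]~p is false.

2

w0: successors {w1}; [][]~p there: w1:T. ✓
w1: successors {w2}; [][]~p there: w2:F. ✗
w2: successors {w3}; [][]~p there: w3:T. ✓
w3: successors {w4}; [][]~p there: w4:T. ✓
w4: successors {w5, w6}; [][]~p there: w5:T, w6:T. ✓
w5: successors {w6}; [][]~p there: w6:T. ✓
w6: successors {w7}; [][]~p there: w7:T. ✓
w7: no successors, so <>[][]~p fails. ✗
Satisfying worlds: {w0, w2, w3, w4, w5, w6}.
So <>[][]~p fails at the other 2 worlds.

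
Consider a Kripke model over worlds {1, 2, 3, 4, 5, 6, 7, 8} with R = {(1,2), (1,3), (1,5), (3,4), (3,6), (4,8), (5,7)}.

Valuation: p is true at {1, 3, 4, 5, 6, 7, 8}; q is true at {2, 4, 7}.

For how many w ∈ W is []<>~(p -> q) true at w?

4

1: successors {2, 3, 5}; <>~(p -> q) there: 2:F, 3:T, 5:F. ✗
2: no successors, so []<>~(p -> q) holds vacuously. ✓
3: successors {4, 6}; <>~(p -> q) there: 4:T, 6:F. ✗
4: successors {8}; <>~(p -> q) there: 8:F. ✗
5: successors {7}; <>~(p -> q) there: 7:F. ✗
6: no successors, so []<>~(p -> q) holds vacuously. ✓
7: no successors, so []<>~(p -> q) holds vacuously. ✓
8: no successors, so []<>~(p -> q) holds vacuously. ✓
Satisfying worlds: {2, 6, 7, 8}.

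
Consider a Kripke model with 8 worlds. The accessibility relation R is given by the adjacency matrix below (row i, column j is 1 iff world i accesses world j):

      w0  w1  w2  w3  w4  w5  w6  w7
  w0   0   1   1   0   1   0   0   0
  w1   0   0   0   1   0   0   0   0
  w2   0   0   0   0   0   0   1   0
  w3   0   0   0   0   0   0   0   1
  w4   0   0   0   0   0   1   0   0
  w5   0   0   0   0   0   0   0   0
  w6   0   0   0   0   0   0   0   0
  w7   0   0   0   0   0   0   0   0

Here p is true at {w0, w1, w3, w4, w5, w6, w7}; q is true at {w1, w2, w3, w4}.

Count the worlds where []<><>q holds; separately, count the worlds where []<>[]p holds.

For []<><>q:
w0: successors {w1, w2, w4}; <><>q there: w1:F, w2:F, w4:F. ✗
w1: successors {w3}; <><>q there: w3:F. ✗
w2: successors {w6}; <><>q there: w6:F. ✗
w3: successors {w7}; <><>q there: w7:F. ✗
w4: successors {w5}; <><>q there: w5:F. ✗
w5: no successors, so []<><>q holds vacuously. ✓
w6: no successors, so []<><>q holds vacuously. ✓
w7: no successors, so []<><>q holds vacuously. ✓
— 3 worlds.
For []<>[]p:
w0: successors {w1, w2, w4}; <>[]p there: w1:T, w2:T, w4:T. ✓
w1: successors {w3}; <>[]p there: w3:T. ✓
w2: successors {w6}; <>[]p there: w6:F. ✗
w3: successors {w7}; <>[]p there: w7:F. ✗
w4: successors {w5}; <>[]p there: w5:F. ✗
w5: no successors, so []<>[]p holds vacuously. ✓
w6: no successors, so []<>[]p holds vacuously. ✓
w7: no successors, so []<>[]p holds vacuously. ✓
— 5 worlds.

3 and 5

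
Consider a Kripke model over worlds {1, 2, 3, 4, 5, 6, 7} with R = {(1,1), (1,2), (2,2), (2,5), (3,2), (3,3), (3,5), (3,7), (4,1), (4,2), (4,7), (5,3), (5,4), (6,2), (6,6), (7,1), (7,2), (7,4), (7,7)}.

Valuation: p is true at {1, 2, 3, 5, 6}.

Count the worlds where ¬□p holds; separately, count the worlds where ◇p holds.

4 and 7

For ¬□p:
1: □p is T. ✗
2: □p is T. ✗
3: □p is F. ✓
4: □p is F. ✓
5: □p is F. ✓
6: □p is T. ✗
7: □p is F. ✓
— 4 worlds.
For ◇p:
1: successors {1, 2}; p there: 1:T, 2:T. ✓
2: successors {2, 5}; p there: 2:T, 5:T. ✓
3: successors {2, 3, 5, 7}; p there: 2:T, 3:T, 5:T, 7:F. ✓
4: successors {1, 2, 7}; p there: 1:T, 2:T, 7:F. ✓
5: successors {3, 4}; p there: 3:T, 4:F. ✓
6: successors {2, 6}; p there: 2:T, 6:T. ✓
7: successors {1, 2, 4, 7}; p there: 1:T, 2:T, 4:F, 7:F. ✓
— 7 worlds.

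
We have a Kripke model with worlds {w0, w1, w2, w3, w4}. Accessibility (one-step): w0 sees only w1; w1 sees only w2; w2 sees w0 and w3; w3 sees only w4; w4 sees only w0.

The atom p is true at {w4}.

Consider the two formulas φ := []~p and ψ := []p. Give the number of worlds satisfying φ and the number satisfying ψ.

4 and 1

For []~p:
w0: successors {w1}; ~p there: w1:T. ✓
w1: successors {w2}; ~p there: w2:T. ✓
w2: successors {w0, w3}; ~p there: w0:T, w3:T. ✓
w3: successors {w4}; ~p there: w4:F. ✗
w4: successors {w0}; ~p there: w0:T. ✓
— 4 worlds.
For []p:
w0: successors {w1}; p there: w1:F. ✗
w1: successors {w2}; p there: w2:F. ✗
w2: successors {w0, w3}; p there: w0:F, w3:F. ✗
w3: successors {w4}; p there: w4:T. ✓
w4: successors {w0}; p there: w0:F. ✗
— 1 world.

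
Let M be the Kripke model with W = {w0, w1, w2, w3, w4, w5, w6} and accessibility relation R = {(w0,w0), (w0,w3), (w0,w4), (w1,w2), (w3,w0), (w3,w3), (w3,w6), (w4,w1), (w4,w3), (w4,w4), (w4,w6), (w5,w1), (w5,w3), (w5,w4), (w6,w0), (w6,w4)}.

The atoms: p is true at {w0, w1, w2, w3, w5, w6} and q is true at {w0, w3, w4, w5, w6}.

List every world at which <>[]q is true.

{w0, w1, w3, w4, w5, w6}

w0: successors {w0, w3, w4}; []q there: w0:T, w3:T, w4:F. ✓
w1: successors {w2}; []q there: w2:T. ✓
w2: no successors, so <>[]q fails. ✗
w3: successors {w0, w3, w6}; []q there: w0:T, w3:T, w6:T. ✓
w4: successors {w1, w3, w4, w6}; []q there: w1:F, w3:T, w4:F, w6:T. ✓
w5: successors {w1, w3, w4}; []q there: w1:F, w3:T, w4:F. ✓
w6: successors {w0, w4}; []q there: w0:T, w4:F. ✓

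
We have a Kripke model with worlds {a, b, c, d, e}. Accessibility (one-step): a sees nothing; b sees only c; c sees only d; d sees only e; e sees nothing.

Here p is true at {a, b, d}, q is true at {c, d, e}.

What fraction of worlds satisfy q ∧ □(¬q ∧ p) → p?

a: q ∧ □(¬q ∧ p) is F, p is T. ✓
b: q ∧ □(¬q ∧ p) is F, p is T. ✓
c: q ∧ □(¬q ∧ p) is F, p is F. ✓
d: q ∧ □(¬q ∧ p) is F, p is T. ✓
e: q ∧ □(¬q ∧ p) is T, p is F. ✗
That's 4 of 5 worlds, so 4/5.

4/5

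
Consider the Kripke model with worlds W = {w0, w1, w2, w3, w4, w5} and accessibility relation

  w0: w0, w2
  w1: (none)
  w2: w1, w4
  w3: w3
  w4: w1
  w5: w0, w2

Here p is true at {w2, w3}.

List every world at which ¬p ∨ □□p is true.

{w0, w1, w3, w4, w5}

w0: ¬p is T, □□p is F. ✓
w1: ¬p is T, □□p is T. ✓
w2: ¬p is F, □□p is F. ✗
w3: ¬p is F, □□p is T. ✓
w4: ¬p is T, □□p is T. ✓
w5: ¬p is T, □□p is F. ✓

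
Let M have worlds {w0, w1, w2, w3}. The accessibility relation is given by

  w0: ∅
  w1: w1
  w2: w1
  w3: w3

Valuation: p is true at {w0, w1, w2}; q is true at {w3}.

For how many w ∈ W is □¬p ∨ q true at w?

w0: □¬p is T, q is F. ✓
w1: □¬p is F, q is F. ✗
w2: □¬p is F, q is F. ✗
w3: □¬p is T, q is T. ✓
Satisfying worlds: {w0, w3}.

2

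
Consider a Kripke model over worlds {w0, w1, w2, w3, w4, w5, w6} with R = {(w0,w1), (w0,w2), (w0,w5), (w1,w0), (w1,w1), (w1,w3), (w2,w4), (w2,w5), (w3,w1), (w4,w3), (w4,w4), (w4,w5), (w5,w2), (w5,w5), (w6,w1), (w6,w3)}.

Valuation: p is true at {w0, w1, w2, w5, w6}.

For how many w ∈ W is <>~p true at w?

w0: successors {w1, w2, w5}; ~p there: w1:F, w2:F, w5:F. ✗
w1: successors {w0, w1, w3}; ~p there: w0:F, w1:F, w3:T. ✓
w2: successors {w4, w5}; ~p there: w4:T, w5:F. ✓
w3: successors {w1}; ~p there: w1:F. ✗
w4: successors {w3, w4, w5}; ~p there: w3:T, w4:T, w5:F. ✓
w5: successors {w2, w5}; ~p there: w2:F, w5:F. ✗
w6: successors {w1, w3}; ~p there: w1:F, w3:T. ✓
Satisfying worlds: {w1, w2, w4, w6}.

4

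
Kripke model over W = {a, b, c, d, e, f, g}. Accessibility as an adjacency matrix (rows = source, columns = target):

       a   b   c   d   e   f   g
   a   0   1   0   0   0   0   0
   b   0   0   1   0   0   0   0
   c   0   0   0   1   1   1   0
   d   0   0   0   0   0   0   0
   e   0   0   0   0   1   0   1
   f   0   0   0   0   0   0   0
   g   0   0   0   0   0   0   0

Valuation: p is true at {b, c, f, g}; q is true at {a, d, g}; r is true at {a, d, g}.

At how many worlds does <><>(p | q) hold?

4

a: successors {b}; <>(p | q) there: b:T. ✓
b: successors {c}; <>(p | q) there: c:T. ✓
c: successors {d, e, f}; <>(p | q) there: d:F, e:T, f:F. ✓
d: no successors, so <><>(p | q) fails. ✗
e: successors {e, g}; <>(p | q) there: e:T, g:F. ✓
f: no successors, so <><>(p | q) fails. ✗
g: no successors, so <><>(p | q) fails. ✗
Satisfying worlds: {a, b, c, e}.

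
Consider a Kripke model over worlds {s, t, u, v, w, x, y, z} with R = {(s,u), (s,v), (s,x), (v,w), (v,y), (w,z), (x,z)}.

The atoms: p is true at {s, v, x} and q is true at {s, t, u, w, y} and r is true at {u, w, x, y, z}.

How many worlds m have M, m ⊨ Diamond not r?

s: successors {u, v, x}; not r there: u:F, v:T, x:F. ✓
t: no successors, so Diamond not r fails. ✗
u: no successors, so Diamond not r fails. ✗
v: successors {w, y}; not r there: w:F, y:F. ✗
w: successors {z}; not r there: z:F. ✗
x: successors {z}; not r there: z:F. ✗
y: no successors, so Diamond not r fails. ✗
z: no successors, so Diamond not r fails. ✗
Satisfying worlds: {s}.

1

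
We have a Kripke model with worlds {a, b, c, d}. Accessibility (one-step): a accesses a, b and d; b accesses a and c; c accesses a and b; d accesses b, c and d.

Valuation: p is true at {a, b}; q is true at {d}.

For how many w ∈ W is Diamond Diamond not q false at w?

0

a: successors {a, b, d}; Diamond not q there: a:T, b:T, d:T. ✓
b: successors {a, c}; Diamond not q there: a:T, c:T. ✓
c: successors {a, b}; Diamond not q there: a:T, b:T. ✓
d: successors {b, c, d}; Diamond not q there: b:T, c:T, d:T. ✓
Satisfying worlds: {a, b, c, d}.
So Diamond Diamond not q fails at the other 0 worlds.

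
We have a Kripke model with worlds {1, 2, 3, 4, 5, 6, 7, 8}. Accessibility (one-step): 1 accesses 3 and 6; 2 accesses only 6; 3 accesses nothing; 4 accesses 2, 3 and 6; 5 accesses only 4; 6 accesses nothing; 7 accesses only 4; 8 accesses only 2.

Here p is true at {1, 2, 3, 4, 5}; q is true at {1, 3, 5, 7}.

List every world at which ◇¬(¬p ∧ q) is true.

{1, 2, 4, 5, 7, 8}

1: successors {3, 6}; ¬(¬p ∧ q) there: 3:T, 6:T. ✓
2: successors {6}; ¬(¬p ∧ q) there: 6:T. ✓
3: no successors, so ◇¬(¬p ∧ q) fails. ✗
4: successors {2, 3, 6}; ¬(¬p ∧ q) there: 2:T, 3:T, 6:T. ✓
5: successors {4}; ¬(¬p ∧ q) there: 4:T. ✓
6: no successors, so ◇¬(¬p ∧ q) fails. ✗
7: successors {4}; ¬(¬p ∧ q) there: 4:T. ✓
8: successors {2}; ¬(¬p ∧ q) there: 2:T. ✓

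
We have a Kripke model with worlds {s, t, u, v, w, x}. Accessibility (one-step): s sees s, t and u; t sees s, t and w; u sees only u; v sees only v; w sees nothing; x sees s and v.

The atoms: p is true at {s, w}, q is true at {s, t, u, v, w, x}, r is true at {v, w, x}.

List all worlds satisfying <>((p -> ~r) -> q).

s: successors {s, t, u}; (p -> ~r) -> q there: s:T, t:T, u:T. ✓
t: successors {s, t, w}; (p -> ~r) -> q there: s:T, t:T, w:T. ✓
u: successors {u}; (p -> ~r) -> q there: u:T. ✓
v: successors {v}; (p -> ~r) -> q there: v:T. ✓
w: no successors, so <>((p -> ~r) -> q) fails. ✗
x: successors {s, v}; (p -> ~r) -> q there: s:T, v:T. ✓

{s, t, u, v, x}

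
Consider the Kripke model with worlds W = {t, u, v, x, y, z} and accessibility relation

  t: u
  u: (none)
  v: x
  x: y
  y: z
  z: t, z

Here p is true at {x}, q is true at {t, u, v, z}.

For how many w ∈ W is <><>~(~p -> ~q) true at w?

3

t: successors {u}; <>~(~p -> ~q) there: u:F. ✗
u: no successors, so <><>~(~p -> ~q) fails. ✗
v: successors {x}; <>~(~p -> ~q) there: x:F. ✗
x: successors {y}; <>~(~p -> ~q) there: y:T. ✓
y: successors {z}; <>~(~p -> ~q) there: z:T. ✓
z: successors {t, z}; <>~(~p -> ~q) there: t:T, z:T. ✓
Satisfying worlds: {x, y, z}.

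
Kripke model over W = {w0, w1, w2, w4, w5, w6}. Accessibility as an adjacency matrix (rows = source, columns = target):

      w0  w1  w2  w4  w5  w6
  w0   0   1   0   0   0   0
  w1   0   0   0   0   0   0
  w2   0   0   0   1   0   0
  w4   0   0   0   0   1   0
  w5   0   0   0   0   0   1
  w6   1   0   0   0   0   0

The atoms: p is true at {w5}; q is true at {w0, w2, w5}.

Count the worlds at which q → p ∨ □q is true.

w0: q is T, p ∨ □q is F. ✗
w1: q is F, p ∨ □q is T. ✓
w2: q is T, p ∨ □q is F. ✗
w4: q is F, p ∨ □q is T. ✓
w5: q is T, p ∨ □q is T. ✓
w6: q is F, p ∨ □q is T. ✓
Satisfying worlds: {w1, w4, w5, w6}.

4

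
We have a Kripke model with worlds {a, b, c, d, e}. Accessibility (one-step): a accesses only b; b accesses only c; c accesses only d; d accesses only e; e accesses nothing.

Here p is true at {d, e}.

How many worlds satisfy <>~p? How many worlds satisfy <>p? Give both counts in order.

2 and 2

For <>~p:
a: successors {b}; ~p there: b:T. ✓
b: successors {c}; ~p there: c:T. ✓
c: successors {d}; ~p there: d:F. ✗
d: successors {e}; ~p there: e:F. ✗
e: no successors, so <>~p fails. ✗
— 2 worlds.
For <>p:
a: successors {b}; p there: b:F. ✗
b: successors {c}; p there: c:F. ✗
c: successors {d}; p there: d:T. ✓
d: successors {e}; p there: e:T. ✓
e: no successors, so <>p fails. ✗
— 2 worlds.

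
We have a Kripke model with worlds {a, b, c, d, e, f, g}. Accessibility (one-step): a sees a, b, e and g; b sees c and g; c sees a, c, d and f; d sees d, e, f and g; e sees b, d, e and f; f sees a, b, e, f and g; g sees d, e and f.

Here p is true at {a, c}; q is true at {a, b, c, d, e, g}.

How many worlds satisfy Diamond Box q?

a: successors {a, b, e, g}; Box q there: a:T, b:T, e:F, g:F. ✓
b: successors {c, g}; Box q there: c:F, g:F. ✗
c: successors {a, c, d, f}; Box q there: a:T, c:F, d:F, f:F. ✓
d: successors {d, e, f, g}; Box q there: d:F, e:F, f:F, g:F. ✗
e: successors {b, d, e, f}; Box q there: b:T, d:F, e:F, f:F. ✓
f: successors {a, b, e, f, g}; Box q there: a:T, b:T, e:F, f:F, g:F. ✓
g: successors {d, e, f}; Box q there: d:F, e:F, f:F. ✗
Satisfying worlds: {a, c, e, f}.

4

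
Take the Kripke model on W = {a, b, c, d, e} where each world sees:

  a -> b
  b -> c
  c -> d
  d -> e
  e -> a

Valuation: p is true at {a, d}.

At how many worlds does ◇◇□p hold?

2

a: successors {b}; ◇□p there: b:T. ✓
b: successors {c}; ◇□p there: c:F. ✗
c: successors {d}; ◇□p there: d:T. ✓
d: successors {e}; ◇□p there: e:F. ✗
e: successors {a}; ◇□p there: a:F. ✗
Satisfying worlds: {a, c}.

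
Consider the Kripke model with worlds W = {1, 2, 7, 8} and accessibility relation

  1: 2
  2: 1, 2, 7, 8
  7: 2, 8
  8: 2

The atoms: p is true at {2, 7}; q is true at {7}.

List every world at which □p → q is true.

{2, 7}

1: □p is T, q is F. ✗
2: □p is F, q is F. ✓
7: □p is F, q is T. ✓
8: □p is T, q is F. ✗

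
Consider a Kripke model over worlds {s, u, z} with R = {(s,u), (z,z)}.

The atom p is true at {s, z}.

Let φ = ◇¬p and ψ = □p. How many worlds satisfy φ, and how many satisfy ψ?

1 and 2

For ◇¬p:
s: successors {u}; ¬p there: u:T. ✓
u: no successors, so ◇¬p fails. ✗
z: successors {z}; ¬p there: z:F. ✗
— 1 world.
For □p:
s: successors {u}; p there: u:F. ✗
u: no successors, so □p holds vacuously. ✓
z: successors {z}; p there: z:T. ✓
— 2 worlds.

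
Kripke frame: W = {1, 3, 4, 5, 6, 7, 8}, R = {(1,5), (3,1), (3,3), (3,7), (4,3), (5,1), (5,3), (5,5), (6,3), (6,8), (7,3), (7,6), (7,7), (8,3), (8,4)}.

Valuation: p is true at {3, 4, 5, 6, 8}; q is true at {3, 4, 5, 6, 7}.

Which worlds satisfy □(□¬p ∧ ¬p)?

1: successors {5}; □¬p ∧ ¬p there: 5:F. ✗
3: successors {1, 3, 7}; □¬p ∧ ¬p there: 1:F, 3:F, 7:F. ✗
4: successors {3}; □¬p ∧ ¬p there: 3:F. ✗
5: successors {1, 3, 5}; □¬p ∧ ¬p there: 1:F, 3:F, 5:F. ✗
6: successors {3, 8}; □¬p ∧ ¬p there: 3:F, 8:F. ✗
7: successors {3, 6, 7}; □¬p ∧ ¬p there: 3:F, 6:F, 7:F. ✗
8: successors {3, 4}; □¬p ∧ ¬p there: 3:F, 4:F. ✗

∅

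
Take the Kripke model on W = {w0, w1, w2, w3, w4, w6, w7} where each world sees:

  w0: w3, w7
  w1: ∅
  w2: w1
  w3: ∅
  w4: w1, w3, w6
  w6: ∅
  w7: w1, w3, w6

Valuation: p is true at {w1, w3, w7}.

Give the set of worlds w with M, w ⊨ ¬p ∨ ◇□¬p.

w0: ¬p is T, ◇□¬p is T. ✓
w1: ¬p is F, ◇□¬p is F. ✗
w2: ¬p is T, ◇□¬p is T. ✓
w3: ¬p is F, ◇□¬p is F. ✗
w4: ¬p is T, ◇□¬p is T. ✓
w6: ¬p is T, ◇□¬p is F. ✓
w7: ¬p is F, ◇□¬p is T. ✓

{w0, w2, w4, w6, w7}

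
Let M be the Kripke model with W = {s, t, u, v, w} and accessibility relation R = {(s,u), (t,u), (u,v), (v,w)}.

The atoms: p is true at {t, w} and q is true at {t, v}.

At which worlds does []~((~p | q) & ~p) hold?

s: successors {u}; ~((~p | q) & ~p) there: u:F. ✗
t: successors {u}; ~((~p | q) & ~p) there: u:F. ✗
u: successors {v}; ~((~p | q) & ~p) there: v:F. ✗
v: successors {w}; ~((~p | q) & ~p) there: w:T. ✓
w: no successors, so []~((~p | q) & ~p) holds vacuously. ✓

{v, w}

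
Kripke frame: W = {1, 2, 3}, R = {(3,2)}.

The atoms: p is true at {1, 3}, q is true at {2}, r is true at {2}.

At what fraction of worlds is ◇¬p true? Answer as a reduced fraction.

1/3

1: no successors, so ◇¬p fails. ✗
2: no successors, so ◇¬p fails. ✗
3: successors {2}; ¬p there: 2:T. ✓
That's 1 of 3 worlds, so 1/3.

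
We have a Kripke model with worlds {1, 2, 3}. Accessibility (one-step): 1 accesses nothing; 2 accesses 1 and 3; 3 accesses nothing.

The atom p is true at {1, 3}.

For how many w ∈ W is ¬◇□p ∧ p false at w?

1

1: ¬◇□p is T, p is T. ✓
2: ¬◇□p is F, p is F. ✗
3: ¬◇□p is T, p is T. ✓
Satisfying worlds: {1, 3}.
So ¬◇□p ∧ p fails at the other 1 world.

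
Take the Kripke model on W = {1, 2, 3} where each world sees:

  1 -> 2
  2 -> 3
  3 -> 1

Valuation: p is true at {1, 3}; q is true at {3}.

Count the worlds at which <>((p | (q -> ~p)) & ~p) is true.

1

1: successors {2}; (p | (q -> ~p)) & ~p there: 2:T. ✓
2: successors {3}; (p | (q -> ~p)) & ~p there: 3:F. ✗
3: successors {1}; (p | (q -> ~p)) & ~p there: 1:F. ✗
Satisfying worlds: {1}.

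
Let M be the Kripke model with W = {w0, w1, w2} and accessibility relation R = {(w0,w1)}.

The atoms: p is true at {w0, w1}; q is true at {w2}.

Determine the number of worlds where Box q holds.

2

w0: successors {w1}; q there: w1:F. ✗
w1: no successors, so Box q holds vacuously. ✓
w2: no successors, so Box q holds vacuously. ✓
Satisfying worlds: {w1, w2}.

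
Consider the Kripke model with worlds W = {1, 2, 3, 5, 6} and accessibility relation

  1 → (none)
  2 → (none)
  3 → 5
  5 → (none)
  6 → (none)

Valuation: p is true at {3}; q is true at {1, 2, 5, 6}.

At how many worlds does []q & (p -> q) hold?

4

1: []q is T, p -> q is T. ✓
2: []q is T, p -> q is T. ✓
3: []q is T, p -> q is F. ✗
5: []q is T, p -> q is T. ✓
6: []q is T, p -> q is T. ✓
Satisfying worlds: {1, 2, 5, 6}.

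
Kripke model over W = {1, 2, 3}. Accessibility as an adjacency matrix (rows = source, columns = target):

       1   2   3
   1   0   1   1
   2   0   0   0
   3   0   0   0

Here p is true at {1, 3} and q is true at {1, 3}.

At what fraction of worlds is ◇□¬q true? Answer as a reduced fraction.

1: successors {2, 3}; □¬q there: 2:T, 3:T. ✓
2: no successors, so ◇□¬q fails. ✗
3: no successors, so ◇□¬q fails. ✗
That's 1 of 3 worlds, so 1/3.

1/3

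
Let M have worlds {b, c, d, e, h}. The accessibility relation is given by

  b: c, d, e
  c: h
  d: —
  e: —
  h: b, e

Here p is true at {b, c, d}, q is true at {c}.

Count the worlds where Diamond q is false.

4

b: successors {c, d, e}; q there: c:T, d:F, e:F. ✓
c: successors {h}; q there: h:F. ✗
d: no successors, so Diamond q fails. ✗
e: no successors, so Diamond q fails. ✗
h: successors {b, e}; q there: b:F, e:F. ✗
Satisfying worlds: {b}.
So Diamond q fails at the other 4 worlds.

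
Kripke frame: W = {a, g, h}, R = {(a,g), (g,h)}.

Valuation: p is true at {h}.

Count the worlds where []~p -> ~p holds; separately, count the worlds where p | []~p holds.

For []~p -> ~p:
a: []~p is T, ~p is T. ✓
g: []~p is F, ~p is T. ✓
h: []~p is T, ~p is F. ✗
— 2 worlds.
For p | []~p:
a: p is F, []~p is T. ✓
g: p is F, []~p is F. ✗
h: p is T, []~p is T. ✓
— 2 worlds.

2 and 2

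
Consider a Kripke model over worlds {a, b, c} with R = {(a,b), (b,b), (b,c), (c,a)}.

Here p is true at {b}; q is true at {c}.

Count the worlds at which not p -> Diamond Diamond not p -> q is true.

a: not p is T, Diamond Diamond not p -> q is F. ✗
b: not p is F, Diamond Diamond not p -> q is F. ✓
c: not p is T, Diamond Diamond not p -> q is T. ✓
Satisfying worlds: {b, c}.

2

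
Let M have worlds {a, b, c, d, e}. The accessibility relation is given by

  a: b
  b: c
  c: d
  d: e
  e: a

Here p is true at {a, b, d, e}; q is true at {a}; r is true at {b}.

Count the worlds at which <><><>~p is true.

a: successors {b}; <><>~p there: b:F. ✗
b: successors {c}; <><>~p there: c:F. ✗
c: successors {d}; <><>~p there: d:F. ✗
d: successors {e}; <><>~p there: e:F. ✗
e: successors {a}; <><>~p there: a:T. ✓
Satisfying worlds: {e}.

1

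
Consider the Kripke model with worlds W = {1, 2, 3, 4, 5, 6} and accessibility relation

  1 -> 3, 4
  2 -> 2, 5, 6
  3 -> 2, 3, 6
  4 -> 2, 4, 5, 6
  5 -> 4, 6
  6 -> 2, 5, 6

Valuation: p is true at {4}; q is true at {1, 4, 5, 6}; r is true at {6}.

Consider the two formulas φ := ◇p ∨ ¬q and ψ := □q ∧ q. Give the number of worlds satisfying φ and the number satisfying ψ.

5 and 1

For ◇p ∨ ¬q:
1: ◇p is T, ¬q is F. ✓
2: ◇p is F, ¬q is T. ✓
3: ◇p is F, ¬q is T. ✓
4: ◇p is T, ¬q is F. ✓
5: ◇p is T, ¬q is F. ✓
6: ◇p is F, ¬q is F. ✗
— 5 worlds.
For □q ∧ q:
1: □q is F, q is T. ✗
2: □q is F, q is F. ✗
3: □q is F, q is F. ✗
4: □q is F, q is T. ✗
5: □q is T, q is T. ✓
6: □q is F, q is T. ✗
— 1 world.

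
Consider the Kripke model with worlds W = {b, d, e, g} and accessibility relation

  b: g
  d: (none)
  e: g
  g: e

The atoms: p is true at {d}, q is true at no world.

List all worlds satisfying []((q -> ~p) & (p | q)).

{d}

b: successors {g}; (q -> ~p) & (p | q) there: g:F. ✗
d: no successors, so []((q -> ~p) & (p | q)) holds vacuously. ✓
e: successors {g}; (q -> ~p) & (p | q) there: g:F. ✗
g: successors {e}; (q -> ~p) & (p | q) there: e:F. ✗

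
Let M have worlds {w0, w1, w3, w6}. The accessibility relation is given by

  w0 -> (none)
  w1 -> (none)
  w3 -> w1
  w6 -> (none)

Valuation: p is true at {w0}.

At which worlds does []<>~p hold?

{w0, w1, w6}

w0: no successors, so []<>~p holds vacuously. ✓
w1: no successors, so []<>~p holds vacuously. ✓
w3: successors {w1}; <>~p there: w1:F. ✗
w6: no successors, so []<>~p holds vacuously. ✓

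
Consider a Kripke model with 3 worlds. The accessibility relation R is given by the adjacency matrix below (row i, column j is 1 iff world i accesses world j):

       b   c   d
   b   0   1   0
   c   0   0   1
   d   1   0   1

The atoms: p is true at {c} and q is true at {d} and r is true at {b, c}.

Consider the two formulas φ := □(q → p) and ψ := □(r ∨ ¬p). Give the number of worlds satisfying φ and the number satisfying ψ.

1 and 3

For □(q → p):
b: successors {c}; q → p there: c:T. ✓
c: successors {d}; q → p there: d:F. ✗
d: successors {b, d}; q → p there: b:T, d:F. ✗
— 1 world.
For □(r ∨ ¬p):
b: successors {c}; r ∨ ¬p there: c:T. ✓
c: successors {d}; r ∨ ¬p there: d:T. ✓
d: successors {b, d}; r ∨ ¬p there: b:T, d:T. ✓
— 3 worlds.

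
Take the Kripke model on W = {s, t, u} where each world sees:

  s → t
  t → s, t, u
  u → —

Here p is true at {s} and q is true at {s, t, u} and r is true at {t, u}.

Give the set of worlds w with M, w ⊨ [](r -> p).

{u}

s: successors {t}; r -> p there: t:F. ✗
t: successors {s, t, u}; r -> p there: s:T, t:F, u:F. ✗
u: no successors, so [](r -> p) holds vacuously. ✓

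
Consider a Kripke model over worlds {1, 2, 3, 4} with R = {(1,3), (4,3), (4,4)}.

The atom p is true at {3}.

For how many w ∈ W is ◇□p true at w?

2

1: successors {3}; □p there: 3:T. ✓
2: no successors, so ◇□p fails. ✗
3: no successors, so ◇□p fails. ✗
4: successors {3, 4}; □p there: 3:T, 4:F. ✓
Satisfying worlds: {1, 4}.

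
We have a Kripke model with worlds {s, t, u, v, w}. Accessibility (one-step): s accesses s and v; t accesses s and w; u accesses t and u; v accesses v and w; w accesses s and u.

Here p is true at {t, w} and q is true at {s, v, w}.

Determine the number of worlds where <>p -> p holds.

3

s: <>p is F, p is F. ✓
t: <>p is T, p is T. ✓
u: <>p is T, p is F. ✗
v: <>p is T, p is F. ✗
w: <>p is F, p is T. ✓
Satisfying worlds: {s, t, w}.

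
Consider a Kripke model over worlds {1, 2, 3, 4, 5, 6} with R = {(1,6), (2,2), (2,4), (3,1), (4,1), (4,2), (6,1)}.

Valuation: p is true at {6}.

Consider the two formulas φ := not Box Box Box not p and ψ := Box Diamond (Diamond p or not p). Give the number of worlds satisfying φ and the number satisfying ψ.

2 and 3

For not Box Box Box not p:
1: Box Box Box not p is F. ✓
2: Box Box Box not p is F. ✓
3: Box Box Box not p is T. ✗
4: Box Box Box not p is T. ✗
5: Box Box Box not p is T. ✗
6: Box Box Box not p is T. ✗
— 2 worlds.
For Box Diamond (Diamond p or not p):
1: successors {6}; Diamond (Diamond p or not p) there: 6:T. ✓
2: successors {2, 4}; Diamond (Diamond p or not p) there: 2:T, 4:T. ✓
3: successors {1}; Diamond (Diamond p or not p) there: 1:F. ✗
4: successors {1, 2}; Diamond (Diamond p or not p) there: 1:F, 2:T. ✗
5: no successors, so Box Diamond (Diamond p or not p) holds vacuously. ✓
6: successors {1}; Diamond (Diamond p or not p) there: 1:F. ✗
— 3 worlds.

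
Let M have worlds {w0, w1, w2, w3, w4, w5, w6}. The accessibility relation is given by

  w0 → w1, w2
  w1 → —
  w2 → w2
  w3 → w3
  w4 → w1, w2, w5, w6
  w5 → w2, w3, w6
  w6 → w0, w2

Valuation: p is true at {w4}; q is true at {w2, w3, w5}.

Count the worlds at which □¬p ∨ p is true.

7

w0: □¬p is T, p is F. ✓
w1: □¬p is T, p is F. ✓
w2: □¬p is T, p is F. ✓
w3: □¬p is T, p is F. ✓
w4: □¬p is T, p is T. ✓
w5: □¬p is T, p is F. ✓
w6: □¬p is T, p is F. ✓
Satisfying worlds: {w0, w1, w2, w3, w4, w5, w6}.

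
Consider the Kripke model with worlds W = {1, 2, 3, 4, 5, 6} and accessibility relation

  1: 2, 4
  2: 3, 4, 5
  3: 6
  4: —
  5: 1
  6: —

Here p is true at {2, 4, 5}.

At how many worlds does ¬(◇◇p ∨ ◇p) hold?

1: ◇◇p ∨ ◇p is T. ✗
2: ◇◇p ∨ ◇p is T. ✗
3: ◇◇p ∨ ◇p is F. ✓
4: ◇◇p ∨ ◇p is F. ✓
5: ◇◇p ∨ ◇p is T. ✗
6: ◇◇p ∨ ◇p is F. ✓
Satisfying worlds: {3, 4, 6}.

3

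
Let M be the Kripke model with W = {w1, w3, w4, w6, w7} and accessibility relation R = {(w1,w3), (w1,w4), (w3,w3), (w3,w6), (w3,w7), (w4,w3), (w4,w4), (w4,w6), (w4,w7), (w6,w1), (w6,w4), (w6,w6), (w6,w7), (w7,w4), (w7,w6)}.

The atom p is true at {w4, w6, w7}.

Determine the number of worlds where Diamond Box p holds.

3

w1: successors {w3, w4}; Box p there: w3:F, w4:F. ✗
w3: successors {w3, w6, w7}; Box p there: w3:F, w6:F, w7:T. ✓
w4: successors {w3, w4, w6, w7}; Box p there: w3:F, w4:F, w6:F, w7:T. ✓
w6: successors {w1, w4, w6, w7}; Box p there: w1:F, w4:F, w6:F, w7:T. ✓
w7: successors {w4, w6}; Box p there: w4:F, w6:F. ✗
Satisfying worlds: {w3, w4, w6}.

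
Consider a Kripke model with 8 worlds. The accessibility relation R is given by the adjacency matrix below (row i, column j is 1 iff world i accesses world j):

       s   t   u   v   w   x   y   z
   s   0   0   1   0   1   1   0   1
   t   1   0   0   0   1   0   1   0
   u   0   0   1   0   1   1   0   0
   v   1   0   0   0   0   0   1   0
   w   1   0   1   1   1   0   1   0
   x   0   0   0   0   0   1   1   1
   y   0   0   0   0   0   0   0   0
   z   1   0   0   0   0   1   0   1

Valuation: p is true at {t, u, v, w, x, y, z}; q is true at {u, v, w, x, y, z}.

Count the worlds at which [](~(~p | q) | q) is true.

4

s: successors {u, w, x, z}; ~(~p | q) | q there: u:T, w:T, x:T, z:T. ✓
t: successors {s, w, y}; ~(~p | q) | q there: s:F, w:T, y:T. ✗
u: successors {u, w, x}; ~(~p | q) | q there: u:T, w:T, x:T. ✓
v: successors {s, y}; ~(~p | q) | q there: s:F, y:T. ✗
w: successors {s, u, v, w, y}; ~(~p | q) | q there: s:F, u:T, v:T, w:T, y:T. ✗
x: successors {x, y, z}; ~(~p | q) | q there: x:T, y:T, z:T. ✓
y: no successors, so [](~(~p | q) | q) holds vacuously. ✓
z: successors {s, x, z}; ~(~p | q) | q there: s:F, x:T, z:T. ✗
Satisfying worlds: {s, u, x, y}.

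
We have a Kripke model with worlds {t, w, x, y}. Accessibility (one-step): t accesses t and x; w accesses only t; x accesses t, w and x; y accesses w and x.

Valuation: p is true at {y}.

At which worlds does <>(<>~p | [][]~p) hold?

t: successors {t, x}; <>~p | [][]~p there: t:T, x:T. ✓
w: successors {t}; <>~p | [][]~p there: t:T. ✓
x: successors {t, w, x}; <>~p | [][]~p there: t:T, w:T, x:T. ✓
y: successors {w, x}; <>~p | [][]~p there: w:T, x:T. ✓

{t, w, x, y}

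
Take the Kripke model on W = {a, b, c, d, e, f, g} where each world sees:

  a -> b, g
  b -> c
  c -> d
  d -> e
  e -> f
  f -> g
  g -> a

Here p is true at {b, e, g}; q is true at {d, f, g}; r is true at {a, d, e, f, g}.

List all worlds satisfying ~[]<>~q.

a: []<>~q is T. ✗
b: []<>~q is F. ✓
c: []<>~q is T. ✗
d: []<>~q is F. ✓
e: []<>~q is F. ✓
f: []<>~q is T. ✗
g: []<>~q is T. ✗

{b, d, e}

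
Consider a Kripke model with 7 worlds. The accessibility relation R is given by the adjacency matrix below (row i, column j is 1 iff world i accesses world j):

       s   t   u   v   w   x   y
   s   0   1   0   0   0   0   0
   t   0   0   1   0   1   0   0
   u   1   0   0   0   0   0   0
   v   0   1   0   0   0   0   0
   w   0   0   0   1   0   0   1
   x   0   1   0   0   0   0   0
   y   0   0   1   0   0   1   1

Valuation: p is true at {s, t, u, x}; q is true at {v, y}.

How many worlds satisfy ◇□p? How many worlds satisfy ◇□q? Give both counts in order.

For ◇□p:
s: successors {t}; □p there: t:F. ✗
t: successors {u, w}; □p there: u:T, w:F. ✓
u: successors {s}; □p there: s:T. ✓
v: successors {t}; □p there: t:F. ✗
w: successors {v, y}; □p there: v:T, y:F. ✓
x: successors {t}; □p there: t:F. ✗
y: successors {u, x, y}; □p there: u:T, x:T, y:F. ✓
— 4 worlds.
For ◇□q:
s: successors {t}; □q there: t:F. ✗
t: successors {u, w}; □q there: u:F, w:T. ✓
u: successors {s}; □q there: s:F. ✗
v: successors {t}; □q there: t:F. ✗
w: successors {v, y}; □q there: v:F, y:F. ✗
x: successors {t}; □q there: t:F. ✗
y: successors {u, x, y}; □q there: u:F, x:F, y:F. ✗
— 1 world.

4 and 1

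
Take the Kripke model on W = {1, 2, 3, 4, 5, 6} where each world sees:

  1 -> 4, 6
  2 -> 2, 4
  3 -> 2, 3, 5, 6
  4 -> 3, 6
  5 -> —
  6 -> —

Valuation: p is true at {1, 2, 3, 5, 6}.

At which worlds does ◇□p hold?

{1, 2, 3, 4}

1: successors {4, 6}; □p there: 4:T, 6:T. ✓
2: successors {2, 4}; □p there: 2:F, 4:T. ✓
3: successors {2, 3, 5, 6}; □p there: 2:F, 3:T, 5:T, 6:T. ✓
4: successors {3, 6}; □p there: 3:T, 6:T. ✓
5: no successors, so ◇□p fails. ✗
6: no successors, so ◇□p fails. ✗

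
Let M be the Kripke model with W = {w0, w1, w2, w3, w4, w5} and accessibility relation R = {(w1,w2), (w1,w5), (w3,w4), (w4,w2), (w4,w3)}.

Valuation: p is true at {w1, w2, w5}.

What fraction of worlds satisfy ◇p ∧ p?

w0: ◇p is F, p is F. ✗
w1: ◇p is T, p is T. ✓
w2: ◇p is F, p is T. ✗
w3: ◇p is F, p is F. ✗
w4: ◇p is T, p is F. ✗
w5: ◇p is F, p is T. ✗
That's 1 of 6 worlds, so 1/6.

1/6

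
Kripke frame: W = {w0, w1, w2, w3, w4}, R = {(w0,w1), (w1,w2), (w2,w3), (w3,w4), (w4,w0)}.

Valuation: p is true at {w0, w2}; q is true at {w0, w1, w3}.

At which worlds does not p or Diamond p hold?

w0: not p is F, Diamond p is F. ✗
w1: not p is T, Diamond p is T. ✓
w2: not p is F, Diamond p is F. ✗
w3: not p is T, Diamond p is F. ✓
w4: not p is T, Diamond p is T. ✓

{w1, w3, w4}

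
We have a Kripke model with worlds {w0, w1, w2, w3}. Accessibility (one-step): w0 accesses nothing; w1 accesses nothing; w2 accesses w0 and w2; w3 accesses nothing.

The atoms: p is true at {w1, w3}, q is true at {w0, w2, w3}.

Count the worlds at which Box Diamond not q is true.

w0: no successors, so Box Diamond not q holds vacuously. ✓
w1: no successors, so Box Diamond not q holds vacuously. ✓
w2: successors {w0, w2}; Diamond not q there: w0:F, w2:F. ✗
w3: no successors, so Box Diamond not q holds vacuously. ✓
Satisfying worlds: {w0, w1, w3}.

3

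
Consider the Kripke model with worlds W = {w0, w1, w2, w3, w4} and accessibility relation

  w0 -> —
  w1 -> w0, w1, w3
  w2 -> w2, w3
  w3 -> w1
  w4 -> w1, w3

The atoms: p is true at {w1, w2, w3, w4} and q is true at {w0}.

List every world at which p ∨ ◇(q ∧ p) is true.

w0: p is F, ◇(q ∧ p) is F. ✗
w1: p is T, ◇(q ∧ p) is F. ✓
w2: p is T, ◇(q ∧ p) is F. ✓
w3: p is T, ◇(q ∧ p) is F. ✓
w4: p is T, ◇(q ∧ p) is F. ✓

{w1, w2, w3, w4}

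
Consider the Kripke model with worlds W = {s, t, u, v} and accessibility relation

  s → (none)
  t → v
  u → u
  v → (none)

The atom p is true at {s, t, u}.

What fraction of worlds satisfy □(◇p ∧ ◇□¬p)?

s: no successors, so □(◇p ∧ ◇□¬p) holds vacuously. ✓
t: successors {v}; ◇p ∧ ◇□¬p there: v:F. ✗
u: successors {u}; ◇p ∧ ◇□¬p there: u:F. ✗
v: no successors, so □(◇p ∧ ◇□¬p) holds vacuously. ✓
That's 2 of 4 worlds, so 2/4 = 1/2.

1/2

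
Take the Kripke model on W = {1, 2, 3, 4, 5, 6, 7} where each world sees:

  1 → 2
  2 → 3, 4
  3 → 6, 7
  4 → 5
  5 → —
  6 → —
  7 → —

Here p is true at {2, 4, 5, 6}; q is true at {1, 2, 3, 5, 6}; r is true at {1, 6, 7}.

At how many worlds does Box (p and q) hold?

1: successors {2}; p and q there: 2:T. ✓
2: successors {3, 4}; p and q there: 3:F, 4:F. ✗
3: successors {6, 7}; p and q there: 6:T, 7:F. ✗
4: successors {5}; p and q there: 5:T. ✓
5: no successors, so Box (p and q) holds vacuously. ✓
6: no successors, so Box (p and q) holds vacuously. ✓
7: no successors, so Box (p and q) holds vacuously. ✓
Satisfying worlds: {1, 4, 5, 6, 7}.

5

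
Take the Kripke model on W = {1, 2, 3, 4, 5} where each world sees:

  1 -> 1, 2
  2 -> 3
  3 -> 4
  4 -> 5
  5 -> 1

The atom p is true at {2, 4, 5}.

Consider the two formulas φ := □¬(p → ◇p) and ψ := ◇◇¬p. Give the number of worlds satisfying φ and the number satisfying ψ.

1 and 3

For □¬(p → ◇p):
1: successors {1, 2}; ¬(p → ◇p) there: 1:F, 2:T. ✗
2: successors {3}; ¬(p → ◇p) there: 3:F. ✗
3: successors {4}; ¬(p → ◇p) there: 4:F. ✗
4: successors {5}; ¬(p → ◇p) there: 5:T. ✓
5: successors {1}; ¬(p → ◇p) there: 1:F. ✗
— 1 world.
For ◇◇¬p:
1: successors {1, 2}; ◇¬p there: 1:T, 2:T. ✓
2: successors {3}; ◇¬p there: 3:F. ✗
3: successors {4}; ◇¬p there: 4:F. ✗
4: successors {5}; ◇¬p there: 5:T. ✓
5: successors {1}; ◇¬p there: 1:T. ✓
— 3 worlds.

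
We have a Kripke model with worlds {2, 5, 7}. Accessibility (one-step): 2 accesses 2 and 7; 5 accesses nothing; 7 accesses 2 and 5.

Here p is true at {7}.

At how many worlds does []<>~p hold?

2

2: successors {2, 7}; <>~p there: 2:T, 7:T. ✓
5: no successors, so []<>~p holds vacuously. ✓
7: successors {2, 5}; <>~p there: 2:T, 5:F. ✗
Satisfying worlds: {2, 5}.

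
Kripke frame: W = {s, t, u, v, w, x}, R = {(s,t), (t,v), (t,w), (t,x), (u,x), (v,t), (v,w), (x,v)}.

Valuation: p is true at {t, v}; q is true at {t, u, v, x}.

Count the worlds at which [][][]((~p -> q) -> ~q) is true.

1

s: successors {t}; [][]((~p -> q) -> ~q) there: t:F. ✗
t: successors {v, w, x}; [][]((~p -> q) -> ~q) there: v:F, w:T, x:F. ✗
u: successors {x}; [][]((~p -> q) -> ~q) there: x:F. ✗
v: successors {t, w}; [][]((~p -> q) -> ~q) there: t:F, w:T. ✗
w: no successors, so [][][]((~p -> q) -> ~q) holds vacuously. ✓
x: successors {v}; [][]((~p -> q) -> ~q) there: v:F. ✗
Satisfying worlds: {w}.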